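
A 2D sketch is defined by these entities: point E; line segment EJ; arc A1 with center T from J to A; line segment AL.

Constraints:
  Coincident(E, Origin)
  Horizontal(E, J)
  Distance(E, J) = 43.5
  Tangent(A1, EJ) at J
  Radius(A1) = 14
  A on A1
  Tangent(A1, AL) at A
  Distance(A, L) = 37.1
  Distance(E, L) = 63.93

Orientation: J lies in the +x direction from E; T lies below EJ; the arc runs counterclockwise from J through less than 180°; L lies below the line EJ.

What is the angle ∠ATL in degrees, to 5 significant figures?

69.326°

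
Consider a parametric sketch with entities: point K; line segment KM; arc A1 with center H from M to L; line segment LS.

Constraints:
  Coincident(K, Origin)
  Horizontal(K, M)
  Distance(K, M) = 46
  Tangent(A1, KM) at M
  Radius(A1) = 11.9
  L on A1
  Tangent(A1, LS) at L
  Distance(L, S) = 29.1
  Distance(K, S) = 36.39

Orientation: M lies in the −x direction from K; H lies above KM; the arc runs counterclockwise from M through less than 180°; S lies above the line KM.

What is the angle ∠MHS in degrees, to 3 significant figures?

125°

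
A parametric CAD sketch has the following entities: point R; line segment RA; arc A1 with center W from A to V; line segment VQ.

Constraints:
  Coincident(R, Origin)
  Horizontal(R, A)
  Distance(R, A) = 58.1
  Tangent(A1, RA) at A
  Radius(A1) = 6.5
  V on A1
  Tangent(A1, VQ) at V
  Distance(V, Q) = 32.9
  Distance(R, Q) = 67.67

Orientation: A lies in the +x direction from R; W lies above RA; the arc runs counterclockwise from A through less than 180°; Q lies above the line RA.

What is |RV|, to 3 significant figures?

64.9

Checks: |WV| = 6.500 ✓; ∠(WV, VQ) = 90.00° ✓; |VQ| = 32.90 ✓; |RQ| = 67.67 ✓.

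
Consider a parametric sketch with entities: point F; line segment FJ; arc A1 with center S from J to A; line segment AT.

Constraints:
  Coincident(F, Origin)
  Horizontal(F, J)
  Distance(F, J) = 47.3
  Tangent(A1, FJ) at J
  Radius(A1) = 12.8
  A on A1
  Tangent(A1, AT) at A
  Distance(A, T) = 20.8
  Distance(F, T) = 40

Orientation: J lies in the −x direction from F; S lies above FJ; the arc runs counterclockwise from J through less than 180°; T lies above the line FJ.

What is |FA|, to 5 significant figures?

36.246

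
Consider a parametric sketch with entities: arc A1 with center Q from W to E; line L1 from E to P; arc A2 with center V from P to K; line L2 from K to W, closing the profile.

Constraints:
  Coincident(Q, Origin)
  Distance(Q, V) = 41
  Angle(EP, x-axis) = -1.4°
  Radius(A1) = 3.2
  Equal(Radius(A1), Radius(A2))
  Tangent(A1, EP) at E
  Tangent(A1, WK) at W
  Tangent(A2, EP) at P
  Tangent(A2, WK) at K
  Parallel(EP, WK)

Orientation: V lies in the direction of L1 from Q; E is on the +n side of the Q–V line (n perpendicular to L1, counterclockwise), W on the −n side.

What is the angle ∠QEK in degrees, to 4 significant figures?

81.13°

Tangency of A1 to both parallel lines with radius 3.2 puts E and W at Q ± 3.2·n: E = (0.07818, 3.199), W = (-0.07818, -3.199). Equal radii place P and K the same way about V: P = V + 3.2·n = (41.07, 2.197), K = V − 3.2·n = (40.91, -4.201). Then cos ∠QEK = EQ·EK / (|EQ||EK|), giving 81.13°.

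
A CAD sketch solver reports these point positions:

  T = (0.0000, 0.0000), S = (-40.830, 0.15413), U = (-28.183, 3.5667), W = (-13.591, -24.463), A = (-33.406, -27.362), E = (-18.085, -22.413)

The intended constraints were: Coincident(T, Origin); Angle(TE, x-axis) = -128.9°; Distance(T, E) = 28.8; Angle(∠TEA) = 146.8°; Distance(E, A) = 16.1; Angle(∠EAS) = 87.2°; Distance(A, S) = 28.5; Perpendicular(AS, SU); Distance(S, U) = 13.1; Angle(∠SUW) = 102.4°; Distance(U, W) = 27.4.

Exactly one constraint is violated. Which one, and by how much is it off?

Distance(U, W) = 27.4 — off by 4.20.

T = (0.00, 0.00) ✓; TE at -128.9° ✓; |TE| = 28.80 ✓; ∠TEA = 146.8° ✓; |EA| = 16.10 ✓; ∠EAS = 87.20° ✓; |AS| = 28.50 ✓; ∠(AS, SU) = 90.00° ✓; |SU| = 13.10 ✓; ∠SUW = 102.4° ✓; |UW| = 31.60 ✗.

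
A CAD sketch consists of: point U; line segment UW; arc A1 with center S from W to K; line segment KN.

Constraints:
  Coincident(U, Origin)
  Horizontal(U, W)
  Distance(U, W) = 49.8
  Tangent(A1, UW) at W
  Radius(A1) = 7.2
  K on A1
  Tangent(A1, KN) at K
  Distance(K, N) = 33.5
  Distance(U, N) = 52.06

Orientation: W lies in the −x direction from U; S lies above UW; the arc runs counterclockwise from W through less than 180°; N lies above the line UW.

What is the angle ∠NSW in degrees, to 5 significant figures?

154.99°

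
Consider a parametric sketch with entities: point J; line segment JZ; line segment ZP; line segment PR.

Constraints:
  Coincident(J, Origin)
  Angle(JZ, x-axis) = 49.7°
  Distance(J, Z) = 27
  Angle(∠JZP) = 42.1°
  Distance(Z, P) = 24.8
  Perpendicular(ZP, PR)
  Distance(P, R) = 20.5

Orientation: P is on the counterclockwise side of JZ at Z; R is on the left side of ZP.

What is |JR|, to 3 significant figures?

5.34

J is at the origin; JZ runs at 49.7° with length 27.0, so Z = 27.0·(cos 49.7°, sin 49.7°) = (17.5, 20.6). ∠JZP = 42.1°, so ZP runs at 49.7° + (180° − 42.1°) = 188° from the x-axis; with |ZP| = 24.8, P = Z + 24.8·(cos 188°, sin 188°) = (-7.12, 17.3). ZP ⟂ PR; with |PR| = 20.5 on the left of ZP, R = P + 20.5·(0.132, -0.991) = (-4.41, -3.01). Then |JR| = |R − J| = 5.34.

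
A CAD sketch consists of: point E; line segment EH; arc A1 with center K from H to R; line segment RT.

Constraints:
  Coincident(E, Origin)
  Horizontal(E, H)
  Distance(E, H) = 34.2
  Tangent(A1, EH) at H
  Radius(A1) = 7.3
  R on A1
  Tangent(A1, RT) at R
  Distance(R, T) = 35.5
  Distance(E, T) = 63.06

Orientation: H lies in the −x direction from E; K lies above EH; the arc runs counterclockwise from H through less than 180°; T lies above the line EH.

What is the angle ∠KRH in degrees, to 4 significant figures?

27.90°

Checks: ∠(KH, HE) = 90.00° ✓; |KH| = 7.300 ✓; |KR| = 7.300 ✓; ∠(KR, RT) = 90.00° ✓; |RT| = 35.50 ✓; |ET| = 63.06 ✓.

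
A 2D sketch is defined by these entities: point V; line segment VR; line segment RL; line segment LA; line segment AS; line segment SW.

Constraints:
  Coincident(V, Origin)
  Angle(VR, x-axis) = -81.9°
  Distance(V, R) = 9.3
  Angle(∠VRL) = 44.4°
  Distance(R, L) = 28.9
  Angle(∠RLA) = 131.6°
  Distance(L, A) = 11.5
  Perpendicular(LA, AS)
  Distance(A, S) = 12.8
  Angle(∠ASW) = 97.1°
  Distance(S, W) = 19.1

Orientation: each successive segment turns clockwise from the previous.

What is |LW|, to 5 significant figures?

16.894

V is at the origin; VR runs at -81.9° with length 9.3, so R = (1.3104, -9.2072). ∠VRL = 44.4° gives RL at 142.50° from the x-axis; with |RL| = 28.9, L = (-21.618, 8.3860). ∠RLA = 131.6° gives LA at 94.100° from the x-axis; with |LA| = 11.5, A = (-22.440, 19.857). LA ⟂ AS, so AS runs at 4.1000°; with |AS| = 12.8, S = (-9.6725, 20.772). ∠ASW = 97.1° gives SW at -78.800° from the x-axis; with |SW| = 19.1, W = (-5.9626, 2.0355). Then |LW| = |W − L| = 16.894.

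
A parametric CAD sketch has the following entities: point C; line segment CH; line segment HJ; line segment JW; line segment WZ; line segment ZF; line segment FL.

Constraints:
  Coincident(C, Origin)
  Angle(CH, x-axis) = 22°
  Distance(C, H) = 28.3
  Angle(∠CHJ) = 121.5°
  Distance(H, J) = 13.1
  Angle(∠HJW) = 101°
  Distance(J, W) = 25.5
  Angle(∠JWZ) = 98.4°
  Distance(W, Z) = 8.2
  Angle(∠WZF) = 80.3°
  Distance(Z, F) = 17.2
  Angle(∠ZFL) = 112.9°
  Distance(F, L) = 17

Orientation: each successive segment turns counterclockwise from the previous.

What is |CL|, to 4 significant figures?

42.82

∠WZF = 80.3° gives ZF at -19.20° from the x-axis; with |ZF| = 17.2, F = (16.80, 19.62). ∠ZFL = 112.9° gives FL at 47.90° from the x-axis; with |FL| = 17.0, L = (28.19, 32.23). Then |CL| = |L − C| = 42.82.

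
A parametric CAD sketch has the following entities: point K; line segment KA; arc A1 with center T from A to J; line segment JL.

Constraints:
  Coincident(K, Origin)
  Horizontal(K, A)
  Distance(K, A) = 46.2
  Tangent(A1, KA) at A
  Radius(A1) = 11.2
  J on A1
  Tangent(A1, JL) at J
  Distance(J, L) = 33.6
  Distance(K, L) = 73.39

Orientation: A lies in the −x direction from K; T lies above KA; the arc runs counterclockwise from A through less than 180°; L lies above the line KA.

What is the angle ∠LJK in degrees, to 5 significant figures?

154.48°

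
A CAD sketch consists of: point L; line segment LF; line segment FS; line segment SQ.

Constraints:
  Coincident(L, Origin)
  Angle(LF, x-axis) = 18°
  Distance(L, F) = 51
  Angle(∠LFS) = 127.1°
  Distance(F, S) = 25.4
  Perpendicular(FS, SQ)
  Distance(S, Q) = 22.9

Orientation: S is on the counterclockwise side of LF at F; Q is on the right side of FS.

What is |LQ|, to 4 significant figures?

84.83

∠LFS = 127.1°, so FS runs at 18.0° + (180° − 127.1°) = 70.90° from the x-axis; with |FS| = 25.4, S = F + 25.4·(cos 70.90°, sin 70.90°) = (56.82, 39.76). FS is perpendicular to SQ; with |SQ| = 22.9 on the right of FS, Q = S + 22.9·(0.9449, -0.3272) = (78.45, 32.27). Then |LQ| = |Q − L| = 84.83.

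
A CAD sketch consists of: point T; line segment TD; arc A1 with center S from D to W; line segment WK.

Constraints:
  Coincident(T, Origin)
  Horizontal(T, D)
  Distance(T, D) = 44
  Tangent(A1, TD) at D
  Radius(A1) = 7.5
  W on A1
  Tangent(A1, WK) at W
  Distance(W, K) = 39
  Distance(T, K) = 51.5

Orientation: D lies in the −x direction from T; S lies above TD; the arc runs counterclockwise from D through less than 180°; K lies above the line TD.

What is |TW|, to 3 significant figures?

37.2

Checks: |SW| = 7.500 ✓; ∠(SW, WK) = 90.00° ✓; |WK| = 39.00 ✓; |TK| = 51.50 ✓.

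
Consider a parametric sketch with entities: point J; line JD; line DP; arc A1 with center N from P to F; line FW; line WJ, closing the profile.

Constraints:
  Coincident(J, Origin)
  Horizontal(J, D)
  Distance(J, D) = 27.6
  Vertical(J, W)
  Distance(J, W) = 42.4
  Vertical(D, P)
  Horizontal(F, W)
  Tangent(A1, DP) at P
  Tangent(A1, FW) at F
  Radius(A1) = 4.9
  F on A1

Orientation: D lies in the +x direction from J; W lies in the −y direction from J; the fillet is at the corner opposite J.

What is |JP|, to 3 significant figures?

46.6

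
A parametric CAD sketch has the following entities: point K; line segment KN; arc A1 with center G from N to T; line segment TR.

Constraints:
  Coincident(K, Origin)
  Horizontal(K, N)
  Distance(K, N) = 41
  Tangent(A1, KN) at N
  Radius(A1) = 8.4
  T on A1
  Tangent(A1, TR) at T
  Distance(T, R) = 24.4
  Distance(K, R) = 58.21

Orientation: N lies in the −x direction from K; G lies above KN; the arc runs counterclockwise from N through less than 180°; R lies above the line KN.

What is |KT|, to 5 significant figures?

36.485

Checks: ∠(GN, NK) = 90.00° ✓; |GN| = 8.400 ✓; |GT| = 8.400 ✓; ∠(GT, TR) = 90.00° ✓; |TR| = 24.40 ✓; |KR| = 58.21 ✓.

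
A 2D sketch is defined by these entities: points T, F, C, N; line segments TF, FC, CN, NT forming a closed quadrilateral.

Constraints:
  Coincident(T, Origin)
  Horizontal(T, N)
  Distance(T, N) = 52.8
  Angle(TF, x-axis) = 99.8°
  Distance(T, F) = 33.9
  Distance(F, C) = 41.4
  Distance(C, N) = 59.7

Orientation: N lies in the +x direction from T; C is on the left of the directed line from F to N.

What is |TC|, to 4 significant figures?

62.43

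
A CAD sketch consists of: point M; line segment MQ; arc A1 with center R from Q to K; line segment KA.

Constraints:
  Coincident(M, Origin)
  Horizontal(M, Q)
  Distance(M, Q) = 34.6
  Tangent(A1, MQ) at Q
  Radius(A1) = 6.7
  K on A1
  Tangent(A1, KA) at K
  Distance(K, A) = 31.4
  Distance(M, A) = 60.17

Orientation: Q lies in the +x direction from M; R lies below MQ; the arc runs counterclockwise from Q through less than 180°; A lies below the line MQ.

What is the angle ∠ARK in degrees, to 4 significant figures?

77.96°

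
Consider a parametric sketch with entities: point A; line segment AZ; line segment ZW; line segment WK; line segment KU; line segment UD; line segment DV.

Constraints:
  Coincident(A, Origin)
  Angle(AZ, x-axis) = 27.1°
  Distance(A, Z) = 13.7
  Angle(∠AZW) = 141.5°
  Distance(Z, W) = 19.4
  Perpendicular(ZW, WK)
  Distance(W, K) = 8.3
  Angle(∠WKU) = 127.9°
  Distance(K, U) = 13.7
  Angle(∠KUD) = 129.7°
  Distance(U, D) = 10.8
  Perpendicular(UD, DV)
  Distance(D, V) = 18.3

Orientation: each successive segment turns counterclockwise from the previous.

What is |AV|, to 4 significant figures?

17.47

A is at the origin; AZ runs at 27.1° with length 13.7, so Z = (12.20, 6.241). ∠AZW = 141.5° gives ZW at 65.60° from the x-axis; with |ZW| = 19.4, W = (20.21, 23.91). ZW ⟂ WK, so WK runs at 155.6°; with |WK| = 8.3, K = (12.65, 27.34). ∠WKU = 127.9° gives KU at -152.3° from the x-axis; with |KU| = 13.7, U = (0.5216, 20.97). ∠KUD = 129.7° gives UD at -102.0° from the x-axis; with |UD| = 10.8, D = (-1.724, 10.40). UD is perpendicular to DV, so DV runs at -12.00°; with |DV| = 18.3, V = (16.18, 6.600). Then |AV| = |V − A| = 17.47.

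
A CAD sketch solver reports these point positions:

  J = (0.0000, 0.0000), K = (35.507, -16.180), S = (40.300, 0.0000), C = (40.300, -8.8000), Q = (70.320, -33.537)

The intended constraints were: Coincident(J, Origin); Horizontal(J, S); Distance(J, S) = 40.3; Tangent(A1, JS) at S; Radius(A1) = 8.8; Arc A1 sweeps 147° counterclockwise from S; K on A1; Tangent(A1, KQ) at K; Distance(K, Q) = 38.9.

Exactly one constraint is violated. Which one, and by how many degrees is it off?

Tangent(A1, KQ) at K — off by 6.50°.

J = (0.00, 0.00) ✓; J.y = 0.00, S.y = 0.00 ✓; |JS| = 40.30 ✓; ∠(CS, SJ) = 90.00° ✓; |CS| = 8.800 ✓; bearing(C→K) − bearing(C→S) = 147.0° ✓; |CK| = 8.800 ✓; ∠(CK, KQ) = 83.50° ✗; |KQ| = 38.90 ✓.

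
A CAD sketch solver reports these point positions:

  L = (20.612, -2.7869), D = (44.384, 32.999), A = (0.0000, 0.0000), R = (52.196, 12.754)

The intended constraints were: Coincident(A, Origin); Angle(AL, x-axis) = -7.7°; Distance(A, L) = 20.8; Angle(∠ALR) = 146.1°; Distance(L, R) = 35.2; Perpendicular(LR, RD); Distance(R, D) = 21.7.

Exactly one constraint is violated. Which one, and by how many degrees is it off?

Perpendicular(LR, RD) — off by 5.10°.

A = (0.00, 0.00) ✓; AL at -7.700° ✓; |AL| = 20.80 ✓; ∠ALR = 146.1° ✓; |LR| = 35.20 ✓; ∠(LR, RD) = 84.90° ✗; |RD| = 21.70 ✓.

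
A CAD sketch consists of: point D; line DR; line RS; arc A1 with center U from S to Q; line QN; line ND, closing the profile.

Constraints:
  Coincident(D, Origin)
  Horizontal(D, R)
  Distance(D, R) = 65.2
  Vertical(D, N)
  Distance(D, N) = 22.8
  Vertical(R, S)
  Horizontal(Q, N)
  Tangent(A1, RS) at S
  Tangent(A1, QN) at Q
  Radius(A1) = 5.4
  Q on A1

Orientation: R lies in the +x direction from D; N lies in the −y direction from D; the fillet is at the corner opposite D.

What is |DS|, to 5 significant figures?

67.482

D is at the origin; D and R share the same y with |DR| = 65.2 and R on the +x side, so R = (65.200, 0.0000). DN is vertical with |DN| = 22.8 and N on the −y side, so N = (0.0000, -22.800). The virtual corner opposite D is at (65.200, -22.800). The tangent condition forces US to be normal to RS and A1 meets QN tangentially, so UQ is at right angles to QN, with radius 5.4, so the center U sits 5.4 in from both sides at U = (59.800, -17.400). That places the tangent points at S = (65.200, -17.400) on RS and Q = (59.800, -22.800) on QN. Then |DS| = |S − D| = 67.482.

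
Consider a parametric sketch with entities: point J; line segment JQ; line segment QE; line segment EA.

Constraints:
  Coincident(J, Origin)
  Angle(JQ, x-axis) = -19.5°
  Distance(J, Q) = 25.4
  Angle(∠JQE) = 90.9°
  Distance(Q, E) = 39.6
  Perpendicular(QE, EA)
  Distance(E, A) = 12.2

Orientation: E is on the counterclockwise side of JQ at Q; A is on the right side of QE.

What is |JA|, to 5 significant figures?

54.895

J is at the origin; JQ runs at -19.5° with length 25.4, so Q = 25.4·(cos -19.5°, sin -19.5°) = (23.943, -8.4787). ∠JQE = 90.9°, so QE runs at -19.5° + (180° − 90.9°) = 69.600° from the x-axis; with |QE| = 39.6, E = Q + 39.6·(cos 69.600°, sin 69.600°) = (37.747, 28.638). The perpendicularity gives EA at right angles to QE; with |EA| = 12.2 on the right of QE, A = E + 12.2·(0.93728, -0.34857) = (49.181, 24.385). Then |JA| = |A − J| = 54.895.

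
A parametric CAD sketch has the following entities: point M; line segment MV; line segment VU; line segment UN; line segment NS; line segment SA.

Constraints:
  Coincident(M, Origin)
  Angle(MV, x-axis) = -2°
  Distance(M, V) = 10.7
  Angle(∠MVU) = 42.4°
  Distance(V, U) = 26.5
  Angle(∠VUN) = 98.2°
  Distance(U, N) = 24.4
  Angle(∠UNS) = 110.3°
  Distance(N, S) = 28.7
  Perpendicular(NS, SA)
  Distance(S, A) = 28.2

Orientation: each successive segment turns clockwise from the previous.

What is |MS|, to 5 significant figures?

30.791

M is at the origin; MV runs at -2.0° with length 10.7, so V = (10.693, -0.37342). ∠MVU = 42.4° gives VU at -139.60° from the x-axis; with |VU| = 26.5, U = (-9.4873, -17.549). ∠VUN = 98.2° gives UN at 138.60° from the x-axis; with |UN| = 24.4, N = (-27.790, -1.4126). ∠UNS = 110.3° gives NS at 68.900° from the x-axis; with |NS| = 28.7, S = (-17.458, 25.363). Then |MS| = |S − M| = 30.791.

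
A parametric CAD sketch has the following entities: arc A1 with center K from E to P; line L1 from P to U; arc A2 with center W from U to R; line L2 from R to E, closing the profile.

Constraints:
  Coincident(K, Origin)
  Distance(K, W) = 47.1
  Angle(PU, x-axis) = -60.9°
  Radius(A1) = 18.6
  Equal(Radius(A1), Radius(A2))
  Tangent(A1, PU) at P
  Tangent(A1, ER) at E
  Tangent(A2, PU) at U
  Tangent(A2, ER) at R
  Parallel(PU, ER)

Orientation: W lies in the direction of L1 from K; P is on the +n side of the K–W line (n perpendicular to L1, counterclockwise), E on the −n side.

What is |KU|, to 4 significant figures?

50.64

The slot axis is L1's direction at -60.9°, so u = (cos -60.9°, sin -60.9°) = (0.4863, -0.8738) and n = (−sin -60.9°, cos -60.9°) = (0.8738, 0.4863). K is at the origin and W lies 47.1 along u from K, so W = 47.1·u = (22.91, -41.15). Tangency of A1 to both parallel lines with radius 18.6 puts P and E at K ± 18.6·n: P = (16.25, 9.046), E = (-16.25, -9.046). Equal radii place U and R the same way about W: U = W + 18.6·n = (39.16, -32.11), R = W − 18.6·n = (6.654, -50.20). Then |KU| = |U − K| = 50.64.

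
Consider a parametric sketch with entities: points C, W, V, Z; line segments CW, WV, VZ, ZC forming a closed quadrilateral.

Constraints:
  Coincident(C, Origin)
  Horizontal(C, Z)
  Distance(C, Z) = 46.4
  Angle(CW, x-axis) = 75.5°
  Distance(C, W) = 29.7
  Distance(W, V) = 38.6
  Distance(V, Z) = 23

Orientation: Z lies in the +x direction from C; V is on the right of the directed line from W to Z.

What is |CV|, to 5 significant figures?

24.937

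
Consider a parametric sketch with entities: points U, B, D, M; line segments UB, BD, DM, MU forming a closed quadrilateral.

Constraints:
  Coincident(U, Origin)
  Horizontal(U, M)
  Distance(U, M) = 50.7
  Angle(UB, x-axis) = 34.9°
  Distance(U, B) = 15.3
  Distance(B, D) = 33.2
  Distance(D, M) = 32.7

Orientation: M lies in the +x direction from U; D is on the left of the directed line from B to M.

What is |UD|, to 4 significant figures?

48.46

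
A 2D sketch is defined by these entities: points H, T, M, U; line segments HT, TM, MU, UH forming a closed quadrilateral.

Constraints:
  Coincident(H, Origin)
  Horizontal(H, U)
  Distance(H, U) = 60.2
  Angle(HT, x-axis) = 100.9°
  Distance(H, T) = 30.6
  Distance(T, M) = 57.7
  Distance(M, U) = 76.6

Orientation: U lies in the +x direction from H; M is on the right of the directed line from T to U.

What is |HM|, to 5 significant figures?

29.639

H is at the origin; H and U share the same y with |HU| = 60.2 and U in +x, so U = (60.2, 0). HT runs at 100.9° with |HT| = 30.6, so T = (-5.7863, 30.048). M is determined by |TM| = 57.7 and |MU| = 76.6 together: it lies at the intersection of circle(T, 57.7) and circle(U, 76.6). With |TU| = 72.506, the foot of the radical line on TU is 18.749 from T and the perpendicular offset is √(57.7² − 18.749²) = 54.569. Taking the right-of-TU solution: M = (-11.338, -27.384).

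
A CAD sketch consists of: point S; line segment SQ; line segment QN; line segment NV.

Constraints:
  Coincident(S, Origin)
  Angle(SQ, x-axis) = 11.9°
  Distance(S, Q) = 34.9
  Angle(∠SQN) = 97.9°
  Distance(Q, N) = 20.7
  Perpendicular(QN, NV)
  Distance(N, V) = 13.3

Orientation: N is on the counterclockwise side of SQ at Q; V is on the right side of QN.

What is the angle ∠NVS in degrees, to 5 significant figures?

28.042°

∠SQN = 97.9°, so QN runs at 11.9° + (180° − 97.9°) = 94.000° from the x-axis; with |QN| = 20.7, N = Q + 20.7·(cos 94.000°, sin 94.000°) = (32.706, 27.846). QN is perpendicular to NV; with |NV| = 13.3 on the right of QN, V = N + 13.3·(0.99756, 0.069756) = (45.974, 28.774). Then cos ∠NVS = VN·VS / (|VN||VS|), giving 28.042°.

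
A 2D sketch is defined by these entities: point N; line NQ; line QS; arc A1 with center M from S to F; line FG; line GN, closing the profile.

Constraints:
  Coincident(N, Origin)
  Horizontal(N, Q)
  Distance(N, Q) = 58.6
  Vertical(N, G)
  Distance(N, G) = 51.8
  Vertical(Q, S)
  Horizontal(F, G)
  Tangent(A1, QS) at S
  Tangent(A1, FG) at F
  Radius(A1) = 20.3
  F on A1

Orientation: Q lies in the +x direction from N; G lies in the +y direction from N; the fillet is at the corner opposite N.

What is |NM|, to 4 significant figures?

49.59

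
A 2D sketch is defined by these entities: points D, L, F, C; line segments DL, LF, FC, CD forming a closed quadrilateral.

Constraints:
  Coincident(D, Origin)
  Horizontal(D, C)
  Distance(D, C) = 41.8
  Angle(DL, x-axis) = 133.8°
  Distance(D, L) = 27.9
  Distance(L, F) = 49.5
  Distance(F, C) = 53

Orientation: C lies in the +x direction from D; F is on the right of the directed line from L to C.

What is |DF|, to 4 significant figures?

27.17

D is at the origin; DC is horizontal with |DC| = 41.8 and C in +x, so C = (41.8, 0). DL runs at 133.8° with |DL| = 27.9, so L = (-19.31, 20.14). F is determined by |LF| = 49.5 and |FC| = 53.0 together: it lies at the intersection of circle(L, 49.5) and circle(C, 53.0). With |LC| = 64.34, the foot of the radical line on LC is 29.38 from L and the perpendicular offset is √(49.5² − 29.38²) = 39.84. Taking the right-of-LC solution: F = (-3.870, -26.89).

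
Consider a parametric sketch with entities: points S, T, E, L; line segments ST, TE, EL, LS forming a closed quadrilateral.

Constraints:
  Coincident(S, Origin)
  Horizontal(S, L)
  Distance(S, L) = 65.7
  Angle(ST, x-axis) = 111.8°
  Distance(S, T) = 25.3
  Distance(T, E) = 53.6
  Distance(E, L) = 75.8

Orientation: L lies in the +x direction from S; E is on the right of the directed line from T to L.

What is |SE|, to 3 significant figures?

30.1

Checks: |TE| = 53.60 ✓; |EL| = 75.80 ✓.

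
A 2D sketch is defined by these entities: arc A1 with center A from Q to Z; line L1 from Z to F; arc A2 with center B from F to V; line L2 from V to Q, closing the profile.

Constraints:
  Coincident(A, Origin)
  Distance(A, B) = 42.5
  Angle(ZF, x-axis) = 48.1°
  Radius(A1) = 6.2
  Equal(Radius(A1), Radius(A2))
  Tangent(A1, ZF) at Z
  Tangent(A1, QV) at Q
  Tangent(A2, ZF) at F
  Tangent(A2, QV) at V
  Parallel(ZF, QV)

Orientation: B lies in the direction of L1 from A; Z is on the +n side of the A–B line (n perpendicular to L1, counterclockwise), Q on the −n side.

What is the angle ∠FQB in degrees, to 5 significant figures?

7.9655°

The slot axis is L1's direction at 48.1°, so u = (cos 48.1°, sin 48.1°) = (0.66783, 0.74431) and n = (−sin 48.1°, cos 48.1°) = (-0.74431, 0.66783). A is at the origin and B lies 42.5 along u from A, so B = 42.5·u = (28.383, 31.633). Tangency of A1 to both parallel lines with radius 6.2 puts Z and Q at A ± 6.2·n: Z = (-4.6147, 4.1406), Q = (4.6147, -4.1406). Equal radii place F and V the same way about B: F = B + 6.2·n = (23.768, 35.774), V = B − 6.2·n = (32.998, 27.493). Then cos ∠FQB = QF·QB / (|QF||QB|), giving 7.9655°.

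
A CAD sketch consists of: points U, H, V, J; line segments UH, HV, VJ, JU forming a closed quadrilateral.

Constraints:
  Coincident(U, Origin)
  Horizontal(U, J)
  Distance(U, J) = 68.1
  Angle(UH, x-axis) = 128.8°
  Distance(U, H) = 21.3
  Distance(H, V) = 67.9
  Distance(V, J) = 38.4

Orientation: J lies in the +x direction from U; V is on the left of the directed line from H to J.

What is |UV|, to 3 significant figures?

62.7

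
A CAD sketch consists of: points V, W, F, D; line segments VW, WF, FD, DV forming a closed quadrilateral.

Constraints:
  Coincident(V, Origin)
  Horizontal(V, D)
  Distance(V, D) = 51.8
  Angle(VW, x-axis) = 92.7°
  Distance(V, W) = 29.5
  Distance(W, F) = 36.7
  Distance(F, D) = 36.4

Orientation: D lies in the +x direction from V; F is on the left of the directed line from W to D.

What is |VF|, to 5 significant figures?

47.831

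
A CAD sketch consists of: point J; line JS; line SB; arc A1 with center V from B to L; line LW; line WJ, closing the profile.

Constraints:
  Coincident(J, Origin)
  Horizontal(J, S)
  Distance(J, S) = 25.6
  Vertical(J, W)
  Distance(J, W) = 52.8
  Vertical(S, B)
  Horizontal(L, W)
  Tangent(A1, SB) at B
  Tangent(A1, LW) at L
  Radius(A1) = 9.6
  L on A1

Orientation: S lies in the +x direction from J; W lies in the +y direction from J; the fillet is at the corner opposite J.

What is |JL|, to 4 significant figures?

55.17

The virtual corner opposite J is at (25.60, 52.80). Since A1 is tangent to SB there, VB ⟂ SB and the tangent condition forces VL to be normal to LW, with radius 9.6, so the center V sits 9.6 in from both sides at V = (16.00, 43.20). That places the tangent points at B = (25.60, 43.20) on SB and L = (16.00, 52.80) on LW. Then |JL| = |L − J| = 55.17.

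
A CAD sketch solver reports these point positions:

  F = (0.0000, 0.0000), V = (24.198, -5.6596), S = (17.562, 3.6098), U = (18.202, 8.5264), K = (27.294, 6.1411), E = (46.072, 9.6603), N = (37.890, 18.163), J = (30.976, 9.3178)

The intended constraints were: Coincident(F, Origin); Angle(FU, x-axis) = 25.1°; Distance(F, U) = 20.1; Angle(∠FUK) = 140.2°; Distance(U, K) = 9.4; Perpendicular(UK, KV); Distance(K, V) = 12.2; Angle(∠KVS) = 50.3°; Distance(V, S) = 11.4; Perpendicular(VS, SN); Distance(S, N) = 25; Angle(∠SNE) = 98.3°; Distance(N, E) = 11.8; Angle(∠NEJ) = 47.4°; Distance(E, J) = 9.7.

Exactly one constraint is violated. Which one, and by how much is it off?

Distance(E, J) = 9.7 — off by 5.40.

F = (0.00, 0.00) ✓; FU at 25.10° ✓; |FU| = 20.10 ✓; ∠FUK = 140.2° ✓; |UK| = 9.400 ✓; ∠(UK, KV) = 90.00° ✓; |KV| = 12.20 ✓; ∠KVS = 50.30° ✓; |VS| = 11.40 ✓; ∠(VS, SN) = 90.00° ✓; |SN| = 25.00 ✓; ∠SNE = 98.30° ✓; |NE| = 11.80 ✓; ∠NEJ = 47.40° ✓; |EJ| = 15.10 ✗.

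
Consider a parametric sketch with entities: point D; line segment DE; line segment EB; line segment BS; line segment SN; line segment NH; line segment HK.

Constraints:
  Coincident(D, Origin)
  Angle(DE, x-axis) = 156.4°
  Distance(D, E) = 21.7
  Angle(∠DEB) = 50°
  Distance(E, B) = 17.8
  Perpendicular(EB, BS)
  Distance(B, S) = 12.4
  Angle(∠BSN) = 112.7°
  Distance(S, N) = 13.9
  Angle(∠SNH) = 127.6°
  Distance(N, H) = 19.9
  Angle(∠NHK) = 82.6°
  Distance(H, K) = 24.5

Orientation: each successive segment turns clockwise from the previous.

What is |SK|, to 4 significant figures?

28.51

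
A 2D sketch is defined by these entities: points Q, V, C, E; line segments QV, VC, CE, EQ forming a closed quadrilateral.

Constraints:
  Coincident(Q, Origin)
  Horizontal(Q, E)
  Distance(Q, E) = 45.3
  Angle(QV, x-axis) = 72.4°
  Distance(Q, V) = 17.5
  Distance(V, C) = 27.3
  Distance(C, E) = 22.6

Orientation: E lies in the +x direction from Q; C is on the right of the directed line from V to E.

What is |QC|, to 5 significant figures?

23.416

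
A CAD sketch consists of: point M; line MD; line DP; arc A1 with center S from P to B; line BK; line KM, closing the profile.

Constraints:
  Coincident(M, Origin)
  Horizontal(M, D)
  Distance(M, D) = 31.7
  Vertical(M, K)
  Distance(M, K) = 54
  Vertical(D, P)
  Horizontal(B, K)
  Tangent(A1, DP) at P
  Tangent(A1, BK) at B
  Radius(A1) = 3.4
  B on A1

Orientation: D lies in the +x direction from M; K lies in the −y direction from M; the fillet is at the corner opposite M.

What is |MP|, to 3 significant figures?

59.7

M is at the origin; M and D share the same y with |MD| = 31.7 and D on the +x side, so D = (31.7, 0.00). M and K share the same x with |MK| = 54.0 and K on the −y side, so K = (0.00, -54.0). The virtual corner opposite M is at (31.7, -54.0). A1 meets DP tangentially, so SP is at right angles to DP and A1 meets BK tangentially, so SB is at right angles to BK, with radius 3.4, so the center S sits 3.4 in from both sides at S = (28.3, -50.6). That places the tangent points at P = (31.7, -50.6) on DP and B = (28.3, -54.0) on BK. Then |MP| = |P − M| = 59.7.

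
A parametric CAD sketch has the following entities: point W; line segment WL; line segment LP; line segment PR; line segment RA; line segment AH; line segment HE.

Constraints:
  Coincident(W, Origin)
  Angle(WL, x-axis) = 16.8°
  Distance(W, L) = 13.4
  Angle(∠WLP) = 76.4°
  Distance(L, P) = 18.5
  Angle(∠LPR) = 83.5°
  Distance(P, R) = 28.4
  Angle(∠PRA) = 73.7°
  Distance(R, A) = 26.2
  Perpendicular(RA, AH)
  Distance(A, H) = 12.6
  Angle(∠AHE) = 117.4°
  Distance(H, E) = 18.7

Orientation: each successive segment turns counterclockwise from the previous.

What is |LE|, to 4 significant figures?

15.47

The perpendicularity gives AH at right angles to RA, so AH runs at 53.20°; with |AH| = 12.6, H = (9.282, -2.828). ∠AHE = 117.4° gives HE at 115.8° from the x-axis; with |HE| = 18.7, E = (1.143, 14.01). Then |LE| = |E − L| = 15.47.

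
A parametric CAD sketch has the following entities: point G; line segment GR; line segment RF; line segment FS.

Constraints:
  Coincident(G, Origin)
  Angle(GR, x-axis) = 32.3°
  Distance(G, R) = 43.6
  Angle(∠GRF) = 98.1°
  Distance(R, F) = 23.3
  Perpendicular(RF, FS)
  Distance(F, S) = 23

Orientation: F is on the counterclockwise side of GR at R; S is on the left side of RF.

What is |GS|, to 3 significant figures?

35.7

∠GRF = 98.1°, so RF runs at 32.3° + (180° − 98.1°) = 114° from the x-axis; with |RF| = 23.3, F = R + 23.3·(cos 114°, sin 114°) = (27.3, 44.6). The perpendicularity gives FS at right angles to RF; with |FS| = 23.0 on the left of RF, S = F + 23.0·(-0.912, -0.410) = (6.32, 35.1). Then |GS| = |S − G| = 35.7.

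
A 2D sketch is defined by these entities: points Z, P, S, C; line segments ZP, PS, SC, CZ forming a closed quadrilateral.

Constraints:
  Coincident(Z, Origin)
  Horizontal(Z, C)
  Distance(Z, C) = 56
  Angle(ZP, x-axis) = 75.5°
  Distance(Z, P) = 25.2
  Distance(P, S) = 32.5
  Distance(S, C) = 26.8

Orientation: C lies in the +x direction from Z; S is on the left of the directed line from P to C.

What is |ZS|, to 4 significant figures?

43.59

Checks: |PS| = 32.50 ✓; |SC| = 26.80 ✓.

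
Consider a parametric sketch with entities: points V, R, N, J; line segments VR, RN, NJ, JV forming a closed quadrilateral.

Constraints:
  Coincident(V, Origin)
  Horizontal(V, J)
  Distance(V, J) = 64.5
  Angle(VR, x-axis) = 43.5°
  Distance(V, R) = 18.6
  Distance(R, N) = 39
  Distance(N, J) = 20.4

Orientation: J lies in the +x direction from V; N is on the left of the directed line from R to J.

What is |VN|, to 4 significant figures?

54.83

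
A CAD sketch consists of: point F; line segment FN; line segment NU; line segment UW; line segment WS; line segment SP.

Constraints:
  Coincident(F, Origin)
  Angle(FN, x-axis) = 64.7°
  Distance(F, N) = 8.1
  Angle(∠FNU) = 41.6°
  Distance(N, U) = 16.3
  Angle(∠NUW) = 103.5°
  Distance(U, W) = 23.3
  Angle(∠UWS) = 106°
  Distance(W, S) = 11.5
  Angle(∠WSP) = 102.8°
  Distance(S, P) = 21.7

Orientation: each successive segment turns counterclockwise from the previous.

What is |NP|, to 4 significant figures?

12.60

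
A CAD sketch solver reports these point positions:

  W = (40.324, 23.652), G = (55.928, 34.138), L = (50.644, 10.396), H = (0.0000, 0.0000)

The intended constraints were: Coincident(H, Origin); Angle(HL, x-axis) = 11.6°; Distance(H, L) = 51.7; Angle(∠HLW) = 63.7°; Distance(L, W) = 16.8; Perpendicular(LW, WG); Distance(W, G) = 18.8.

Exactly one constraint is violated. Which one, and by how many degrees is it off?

Perpendicular(LW, WG) — off by 4.00°.

H = (0.00, 0.00) ✓; HL at 11.60° ✓; |HL| = 51.70 ✓; ∠HLW = 63.70° ✓; |LW| = 16.80 ✓; ∠(LW, WG) = 94.00° ✗; |WG| = 18.80 ✓.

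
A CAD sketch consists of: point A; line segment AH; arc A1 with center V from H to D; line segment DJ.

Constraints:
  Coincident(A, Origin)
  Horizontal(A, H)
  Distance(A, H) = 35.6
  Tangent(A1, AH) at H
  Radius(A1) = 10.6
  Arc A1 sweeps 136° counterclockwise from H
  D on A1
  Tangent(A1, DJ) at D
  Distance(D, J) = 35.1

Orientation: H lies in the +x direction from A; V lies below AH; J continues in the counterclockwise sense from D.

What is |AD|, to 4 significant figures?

33.61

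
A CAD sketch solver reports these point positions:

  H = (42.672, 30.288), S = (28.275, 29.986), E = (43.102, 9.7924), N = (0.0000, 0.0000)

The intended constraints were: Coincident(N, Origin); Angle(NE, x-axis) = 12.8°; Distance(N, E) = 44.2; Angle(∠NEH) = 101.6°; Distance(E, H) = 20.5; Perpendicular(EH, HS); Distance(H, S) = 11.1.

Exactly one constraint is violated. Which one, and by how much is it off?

Distance(H, S) = 11.1 — off by 3.30.

N = (0.00, 0.00) ✓; NE at 12.80° ✓; |NE| = 44.20 ✓; ∠NEH = 101.6° ✓; |EH| = 20.50 ✓; ∠(EH, HS) = 90.00° ✓; |HS| = 14.40 ✗.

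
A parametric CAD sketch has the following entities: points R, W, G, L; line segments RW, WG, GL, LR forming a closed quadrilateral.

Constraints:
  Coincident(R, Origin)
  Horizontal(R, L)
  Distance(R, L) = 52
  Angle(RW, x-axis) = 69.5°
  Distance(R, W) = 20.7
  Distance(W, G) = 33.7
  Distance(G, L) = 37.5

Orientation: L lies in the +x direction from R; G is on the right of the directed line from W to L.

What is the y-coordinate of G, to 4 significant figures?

-12.93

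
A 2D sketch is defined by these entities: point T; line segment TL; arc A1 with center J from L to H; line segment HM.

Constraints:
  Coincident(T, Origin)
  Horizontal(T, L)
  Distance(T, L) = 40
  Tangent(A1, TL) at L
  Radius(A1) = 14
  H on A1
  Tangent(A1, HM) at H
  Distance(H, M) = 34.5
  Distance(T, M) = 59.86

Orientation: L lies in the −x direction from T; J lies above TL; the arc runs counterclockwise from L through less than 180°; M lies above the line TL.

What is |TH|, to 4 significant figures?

30.95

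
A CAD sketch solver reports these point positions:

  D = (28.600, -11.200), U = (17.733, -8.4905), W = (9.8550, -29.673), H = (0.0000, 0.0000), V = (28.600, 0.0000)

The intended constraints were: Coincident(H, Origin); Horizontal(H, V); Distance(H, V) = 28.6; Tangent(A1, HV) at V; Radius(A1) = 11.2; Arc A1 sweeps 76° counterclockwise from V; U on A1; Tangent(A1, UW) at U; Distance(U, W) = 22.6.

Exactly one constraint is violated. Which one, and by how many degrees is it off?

Tangent(A1, UW) at U — off by 6.40°.

H = (0.00, 0.00) ✓; H.y = 0.00, V.y = 0.00 ✓; |HV| = 28.60 ✓; ∠(DV, VH) = 90.00° ✓; |DV| = 11.20 ✓; bearing(D→U) − bearing(D→V) = 76.00° ✓; |DU| = 11.20 ✓; ∠(DU, UW) = 96.40° ✗; |UW| = 22.60 ✓.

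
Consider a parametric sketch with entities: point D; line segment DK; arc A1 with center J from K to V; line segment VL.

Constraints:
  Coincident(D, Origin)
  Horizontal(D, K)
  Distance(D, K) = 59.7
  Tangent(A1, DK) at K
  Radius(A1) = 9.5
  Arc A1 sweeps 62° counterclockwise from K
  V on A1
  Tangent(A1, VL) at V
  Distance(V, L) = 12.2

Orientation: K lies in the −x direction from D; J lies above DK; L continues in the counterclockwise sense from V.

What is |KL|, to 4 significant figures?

21.20

D is at the origin; DK is horizontal with |DK| = 59.7 and K on the −x side, so K = (-59.70, 0.000). The tangent condition forces JK to be normal to DK, so J = K + (0, 9.5) = (-59.70, 9.500). On A1, K sits at bearing -90° from J; a 62° counterclockwise sweep puts V at bearing -28°, so V = J + 9.5·(cos -28°, sin -28°) = (-51.31, 5.040). Tangency of A1 to VL means the radius JV is perpendicular to VL, so VL runs along (−sin -28°, cos -28°); with |VL| = 12.2, L = (-45.58, 15.81). Then |KL| = |L − K| = 21.20.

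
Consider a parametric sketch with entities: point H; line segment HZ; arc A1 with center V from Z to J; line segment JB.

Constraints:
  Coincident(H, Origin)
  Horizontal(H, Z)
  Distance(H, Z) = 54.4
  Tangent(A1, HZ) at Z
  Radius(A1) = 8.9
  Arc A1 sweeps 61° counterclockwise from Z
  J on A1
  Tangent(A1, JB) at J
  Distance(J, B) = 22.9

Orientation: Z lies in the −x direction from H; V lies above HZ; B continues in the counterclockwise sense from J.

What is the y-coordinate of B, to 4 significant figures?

24.61

On A1, Z sits at bearing -90° from V; a 61° counterclockwise sweep puts J at bearing -29°, so J = V + 8.9·(cos -29°, sin -29°) = (-46.62, 4.585). A1 meets JB tangentially, so VJ is at right angles to JB, so JB runs along (−sin -29°, cos -29°); with |JB| = 22.9, B = (-35.51, 24.61). So B.y = 24.61.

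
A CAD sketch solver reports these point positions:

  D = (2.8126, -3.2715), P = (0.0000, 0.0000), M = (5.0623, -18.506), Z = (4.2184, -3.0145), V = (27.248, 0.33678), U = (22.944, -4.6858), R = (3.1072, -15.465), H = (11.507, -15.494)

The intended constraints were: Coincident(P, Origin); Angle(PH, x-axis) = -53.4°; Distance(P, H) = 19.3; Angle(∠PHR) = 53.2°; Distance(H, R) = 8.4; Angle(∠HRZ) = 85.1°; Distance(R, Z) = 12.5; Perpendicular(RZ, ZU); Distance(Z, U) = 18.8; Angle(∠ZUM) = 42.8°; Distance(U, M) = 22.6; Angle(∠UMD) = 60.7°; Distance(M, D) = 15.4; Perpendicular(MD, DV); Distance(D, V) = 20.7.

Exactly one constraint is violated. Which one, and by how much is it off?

Distance(D, V) = 20.7 — off by 4.00.

P = (0.00, 0.00) ✓; PH at -53.40° ✓; |PH| = 19.30 ✓; ∠PHR = 53.20° ✓; |HR| = 8.400 ✓; ∠HRZ = 85.10° ✓; |RZ| = 12.50 ✓; ∠(RZ, ZU) = 90.00° ✓; |ZU| = 18.80 ✓; ∠ZUM = 42.80° ✓; |UM| = 22.60 ✓; ∠UMD = 60.70° ✓; |MD| = 15.40 ✓; ∠(MD, DV) = 90.00° ✓; |DV| = 24.70 ✗.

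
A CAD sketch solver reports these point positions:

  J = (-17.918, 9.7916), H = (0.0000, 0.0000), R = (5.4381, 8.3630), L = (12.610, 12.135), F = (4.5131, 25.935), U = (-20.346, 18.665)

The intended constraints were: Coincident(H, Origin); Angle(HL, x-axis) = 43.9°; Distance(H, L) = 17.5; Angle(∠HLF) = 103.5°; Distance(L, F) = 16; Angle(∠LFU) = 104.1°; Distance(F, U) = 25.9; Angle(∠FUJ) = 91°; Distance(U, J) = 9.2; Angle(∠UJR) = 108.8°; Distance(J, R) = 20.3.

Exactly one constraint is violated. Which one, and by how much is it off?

Distance(J, R) = 20.3 — off by 3.10.

H = (0.00, 0.00) ✓; HL at 43.90° ✓; |HL| = 17.50 ✓; ∠HLF = 103.5° ✓; |LF| = 16.00 ✓; ∠LFU = 104.1° ✓; |FU| = 25.90 ✓; ∠FUJ = 91.00° ✓; |UJ| = 9.200 ✓; ∠UJR = 108.8° ✓; |JR| = 23.40 ✗.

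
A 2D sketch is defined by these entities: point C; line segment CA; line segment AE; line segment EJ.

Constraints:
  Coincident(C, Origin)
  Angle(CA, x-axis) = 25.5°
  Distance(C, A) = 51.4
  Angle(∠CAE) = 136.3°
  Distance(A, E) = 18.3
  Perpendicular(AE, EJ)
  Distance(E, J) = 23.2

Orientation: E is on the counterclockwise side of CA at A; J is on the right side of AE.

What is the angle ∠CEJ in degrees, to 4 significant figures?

122.6°

C is at the origin; CA runs at 25.5° with length 51.4, so A = 51.4·(cos 25.5°, sin 25.5°) = (46.39, 22.13). ∠CAE = 136.3°, so AE runs at 25.5° + (180° − 136.3°) = 69.20° from the x-axis; with |AE| = 18.3, E = A + 18.3·(cos 69.20°, sin 69.20°) = (52.89, 39.24). The perpendicularity gives EJ at right angles to AE; with |EJ| = 23.2 on the right of AE, J = E + 23.2·(0.9348, -0.3551) = (74.58, 31.00). Then cos ∠CEJ = EC·EJ / (|EC||EJ|), giving 122.6°.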